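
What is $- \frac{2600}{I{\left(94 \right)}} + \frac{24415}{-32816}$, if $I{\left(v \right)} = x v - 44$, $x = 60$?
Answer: $- \frac{55486985}{45909584} \approx -1.2086$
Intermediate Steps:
$I{\left(v \right)} = -44 + 60 v$ ($I{\left(v \right)} = 60 v - 44 = -44 + 60 v$)
$- \frac{2600}{I{\left(94 \right)}} + \frac{24415}{-32816} = - \frac{2600}{-44 + 60 \cdot 94} + \frac{24415}{-32816} = - \frac{2600}{-44 + 5640} + 24415 \left(- \frac{1}{32816}\right) = - \frac{2600}{5596} - \frac{24415}{32816} = \left(-2600\right) \frac{1}{5596} - \frac{24415}{32816} = - \frac{650}{1399} - \frac{24415}{32816} = - \frac{55486985}{45909584}$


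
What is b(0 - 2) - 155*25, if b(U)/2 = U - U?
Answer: -3875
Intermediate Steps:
b(U) = 0 (b(U) = 2*(U - U) = 2*0 = 0)
b(0 - 2) - 155*25 = 0 - 155*25 = 0 - 3875 = -3875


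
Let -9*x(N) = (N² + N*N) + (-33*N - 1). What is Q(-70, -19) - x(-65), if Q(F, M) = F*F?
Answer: 54694/9 ≈ 6077.1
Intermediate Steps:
Q(F, M) = F²
x(N) = ⅑ - 2*N²/9 + 11*N/3 (x(N) = -((N² + N*N) + (-33*N - 1))/9 = -((N² + N²) + (-1 - 33*N))/9 = -(2*N² + (-1 - 33*N))/9 = -(-1 - 33*N + 2*N²)/9 = ⅑ - 2*N²/9 + 11*N/3)
Q(-70, -19) - x(-65) = (-70)² - (⅑ - 2/9*(-65)² + (11/3)*(-65)) = 4900 - (⅑ - 2/9*4225 - 715/3) = 4900 - (⅑ - 8450/9 - 715/3) = 4900 - 1*(-10594/9) = 4900 + 10594/9 = 54694/9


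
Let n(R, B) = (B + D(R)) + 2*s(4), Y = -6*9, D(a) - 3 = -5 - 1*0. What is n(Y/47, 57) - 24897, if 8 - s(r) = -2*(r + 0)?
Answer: -24810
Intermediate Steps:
D(a) = -2 (D(a) = 3 + (-5 - 1*0) = 3 + (-5 + 0) = 3 - 5 = -2)
s(r) = 8 + 2*r (s(r) = 8 - (-2)*(r + 0) = 8 - (-2)*r = 8 + 2*r)
Y = -54
n(R, B) = 30 + B (n(R, B) = (B - 2) + 2*(8 + 2*4) = (-2 + B) + 2*(8 + 8) = (-2 + B) + 2*16 = (-2 + B) + 32 = 30 + B)
n(Y/47, 57) - 24897 = (30 + 57) - 24897 = 87 - 24897 = -24810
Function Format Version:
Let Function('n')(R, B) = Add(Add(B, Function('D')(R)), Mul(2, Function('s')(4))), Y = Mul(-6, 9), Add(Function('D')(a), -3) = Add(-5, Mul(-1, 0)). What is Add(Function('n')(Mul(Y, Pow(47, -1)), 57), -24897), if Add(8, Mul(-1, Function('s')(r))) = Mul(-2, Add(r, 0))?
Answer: -24810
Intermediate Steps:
Function('D')(a) = -2 (Function('D')(a) = Add(3, Add(-5, Mul(-1, 0))) = Add(3, Add(-5, 0)) = Add(3, -5) = -2)
Function('s')(r) = Add(8, Mul(2, r)) (Function('s')(r) = Add(8, Mul(-1, Mul(-2, Add(r, 0)))) = Add(8, Mul(-1, Mul(-2, r))) = Add(8, Mul(2, r)))
Y = -54
Function('n')(R, B) = Add(30, B) (Function('n')(R, B) = Add(Add(B, -2), Mul(2, Add(8, Mul(2, 4)))) = Add(Add(-2, B), Mul(2, Add(8, 8))) = Add(Add(-2, B), Mul(2, 16)) = Add(Add(-2, B), 32) = Add(30, B))
Add(Function('n')(Mul(Y, Pow(47, -1)), 57), -24897) = Add(Add(30, 57), -24897) = Add(87, -24897) = -24810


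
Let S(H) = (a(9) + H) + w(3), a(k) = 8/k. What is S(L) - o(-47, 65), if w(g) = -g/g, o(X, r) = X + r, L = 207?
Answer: 1700/9 ≈ 188.89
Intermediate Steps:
w(g) = -1 (w(g) = -1*1 = -1)
S(H) = -1/9 + H (S(H) = (8/9 + H) - 1 = -1/9 + H)
S(L) - o(-47, 65) = (-1/9 + 207) - (-47 + 65) = 1862/9 - 1*18 = 1862/9 - 18 = 1700/9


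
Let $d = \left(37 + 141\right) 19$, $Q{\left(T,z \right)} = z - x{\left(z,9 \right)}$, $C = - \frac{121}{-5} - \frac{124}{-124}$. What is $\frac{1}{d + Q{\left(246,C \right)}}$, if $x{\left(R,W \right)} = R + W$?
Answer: $\frac{1}{3373} \approx 0.00029647$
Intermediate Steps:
$C = \frac{126}{5}$ ($C = \left(-121\right) \left(- \frac{1}{5}\right) - -1 = \frac{121}{5} + 1 = \frac{126}{5} \approx 25.2$)
$Q{\left(T,z \right)} = -9$ ($Q{\left(T,z \right)} = z - \left(z + 9\right) = z - \left(9 + z\right) = -9$)
$d = 3382$ ($d = 178 \cdot 19 = 3382$)
$\frac{1}{d + Q{\left(246,C \right)}} = \frac{1}{3382 - 9} = \frac{1}{3373}$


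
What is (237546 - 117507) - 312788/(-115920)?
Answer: 496972631/4140 ≈ 1.2004e+5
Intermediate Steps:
(237546 - 117507) - 312788/(-115920) = 120039 - 312788*(-1/115920) = 120039 + 11171/4140 = 496972631/4140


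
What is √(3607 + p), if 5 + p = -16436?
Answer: 3*I*√1426 ≈ 113.29*I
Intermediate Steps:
p = -16441 (p = -5 - 16436 = -16441)
√(3607 + p) = √(3607 - 16441) = √(-12834) = 3*I*√1426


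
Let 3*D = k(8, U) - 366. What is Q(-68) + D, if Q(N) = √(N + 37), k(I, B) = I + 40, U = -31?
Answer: -106 + I*√31 ≈ -106.0 + 5.5678*I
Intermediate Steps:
k(I, B) = 40 + I
Q(N) = √(37 + N)
D = -106 (D = ((40 + 8) - 366)/3 = (48 - 366)/3 = (⅓)*(-318) = -106)
Q(-68) + D = √(37 - 68) - 106 = √(-31) - 106 = I*√31 - 106 = -106 + I*√31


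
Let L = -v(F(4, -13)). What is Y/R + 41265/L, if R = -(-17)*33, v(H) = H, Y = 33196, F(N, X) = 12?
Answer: -7583771/2244 ≈ -3379.6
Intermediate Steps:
R = 561 (R = -1*(-561) = 561)
L = -12 (L = -1*12 = -12)
Y/R + 41265/L = 33196/561 + 41265/(-12) = 33196*(1/561) + 41265*(-1/12) = 33196/561 - 13755/4 = -7583771/2244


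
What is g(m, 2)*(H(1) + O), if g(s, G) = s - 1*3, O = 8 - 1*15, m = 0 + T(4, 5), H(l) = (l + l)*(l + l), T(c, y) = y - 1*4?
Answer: 6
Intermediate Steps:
T(c, y) = -4 + y (T(c, y) = y - 4 = -4 + y)
H(l) = 4*l² (H(l) = (2*l)*(2*l) = 4*l²)
m = 1 (m = 0 + (-4 + 5) = 0 + 1 = 1)
O = -7 (O = 8 - 15 = -7)
g(s, G) = -3 + s (g(s, G) = s - 3 = -3 + s)
g(m, 2)*(H(1) + O) = (-3 + 1)*(4*1² - 7) = -2*(4*1 - 7) = -2*(4 - 7) = -2*(-3) = 6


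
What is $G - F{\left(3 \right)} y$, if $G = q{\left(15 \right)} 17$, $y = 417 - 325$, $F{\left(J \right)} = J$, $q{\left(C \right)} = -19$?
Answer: $-599$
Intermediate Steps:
$y = 92$
$G = -323$ ($G = \left(-19\right) 17 = -323$)
$G - F{\left(3 \right)} y = -323 - 3 \cdot 92 = -323 - 276 = -599$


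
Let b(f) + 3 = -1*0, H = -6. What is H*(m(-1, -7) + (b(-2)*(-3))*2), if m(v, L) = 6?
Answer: -144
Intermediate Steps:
b(f) = -3 (b(f) = -3 - 1*0 = -3 + 0 = -3)
H*(m(-1, -7) + (b(-2)*(-3))*2) = -6*(6 - 3*(-3)*2) = -6*(6 + 9*2) = -6*(6 + 18) = -6*24 = -144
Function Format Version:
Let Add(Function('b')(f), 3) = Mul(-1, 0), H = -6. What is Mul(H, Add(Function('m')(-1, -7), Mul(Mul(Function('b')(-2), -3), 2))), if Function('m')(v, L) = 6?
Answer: -144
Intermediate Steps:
Function('b')(f) = -3 (Function('b')(f) = Add(-3, Mul(-1, 0)) = Add(-3, 0) = -3)
Mul(H, Add(Function('m')(-1, -7), Mul(Mul(Function('b')(-2), -3), 2))) = Mul(-6, Add(6, Mul(Mul(-3, -3), 2))) = Mul(-6, Add(6, Mul(9, 2))) = Mul(-6, Add(6, 18)) = Mul(-6, 24) = -144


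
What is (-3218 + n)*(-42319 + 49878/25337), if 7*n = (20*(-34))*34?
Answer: 48941030684750/177359 ≈ 2.7594e+8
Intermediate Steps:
n = -23120/7 (n = ((20*(-34))*34)/7 = (-680*34)/7 = (1/7)*(-23120) = -23120/7 ≈ -3302.9)
(-3218 + n)*(-42319 + 49878/25337) = (-3218 - 23120/7)*(-42319 + 49878/25337) = -45646*(-42319 + 49878*(1/25337))/7 = -45646*(-42319 + 49878/25337)/7 = -45646/7*(-1072186625/25337) = 48941030684750/177359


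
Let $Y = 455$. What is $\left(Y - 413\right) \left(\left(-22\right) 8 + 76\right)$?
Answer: $-4200$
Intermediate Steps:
$\left(Y - 413\right) \left(\left(-22\right) 8 + 76\right) = \left(455 - 413\right) \left(\left(-22\right) 8 + 76\right) = 42 \left(-176 + 76\right) = 42 \left(-100\right) = -4200$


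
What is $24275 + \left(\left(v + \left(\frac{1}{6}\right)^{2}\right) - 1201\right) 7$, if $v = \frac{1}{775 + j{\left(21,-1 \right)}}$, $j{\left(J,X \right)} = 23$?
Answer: $\frac{10853851}{684} \approx 15868.0$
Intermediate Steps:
$v = \frac{1}{798}$ ($v = \frac{1}{775 + 23} = \frac{1}{798} \approx 0.0012531$)
$24275 + \left(\left(v + \left(\frac{1}{6}\right)^{2}\right) - 1201\right) 7 = 24275 + \left(\left(\frac{1}{798} + \left(\frac{1}{6}\right)^{2}\right) - 1201\right) 7 = 24275 + \left(\left(\frac{1}{798} + \frac{1}{36}\right) - 1201\right) 7 = 24275 + \left(\frac{139}{4788} - 1201\right) 7 = 24275 - \frac{5750249}{684} = \frac{10853851}{684}$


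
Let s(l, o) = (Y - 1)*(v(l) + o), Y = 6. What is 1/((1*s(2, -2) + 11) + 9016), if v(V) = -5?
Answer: 1/8992 ≈ 0.00011121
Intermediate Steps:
s(l, o) = -25 + 5*o (s(l, o) = (6 - 1)*(-5 + o) = 5*(-5 + o) = -25 + 5*o)
1/((1*s(2, -2) + 11) + 9016) = 1/((1*(-25 + 5*(-2)) + 11) + 9016) = 1/((1*(-25 - 10) + 11) + 9016) = 1/((1*(-35) + 11) + 9016) = 1/((-35 + 11) + 9016) = 1/(-24 + 9016) = 1/8992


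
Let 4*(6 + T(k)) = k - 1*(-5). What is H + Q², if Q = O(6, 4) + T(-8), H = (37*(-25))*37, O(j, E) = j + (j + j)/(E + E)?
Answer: -547591/16 ≈ -34224.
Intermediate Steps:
T(k) = -19/4 + k/4 (T(k) = -6 + (k - 1*(-5))/4 = -6 + (k + 5)/4 = -6 + (5 + k)/4 = -6 + (5/4 + k/4) = -19/4 + k/4)
O(j, E) = j + j/E (O(j, E) = j + (2*j)/((2*E)) = j + (2*j)*(1/(2*E)) = j + j/E)
H = -34225 (H = -925*37 = -34225)
Q = ¾ (Q = (6 + 6/4) + (-19/4 + (¼)*(-8)) = (6 + 6*(¼)) + (-19/4 - 2) = (6 + 3/2) - 27/4 = 15/2 - 27/4 = ¾ ≈ 0.75000)
H + Q² = -34225 + (¾)² = -34225 + 9/16 = -547591/16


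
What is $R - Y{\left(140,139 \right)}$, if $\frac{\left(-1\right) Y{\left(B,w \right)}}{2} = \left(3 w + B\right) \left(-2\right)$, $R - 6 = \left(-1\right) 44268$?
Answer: $-46490$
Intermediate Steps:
$R = -44262$ ($R = 6 - 44268 = -44262$)
$Y{\left(B,w \right)} = 4 B + 12 w$ ($Y{\left(B,w \right)} = - 2 \left(3 w + B\right) \left(-2\right) = - 2 \left(B + 3 w\right) \left(-2\right) = - 2 \left(- 6 w - 2 B\right) = 4 B + 12 w$)
$R - Y{\left(140,139 \right)} = -44262 - \left(4 \cdot 140 + 12 \cdot 139\right) = -44262 - \left(560 + 1668\right) = -44262 - 2228 = -46490$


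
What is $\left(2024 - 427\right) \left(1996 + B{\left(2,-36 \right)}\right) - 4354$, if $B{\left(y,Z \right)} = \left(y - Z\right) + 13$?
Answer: $3264705$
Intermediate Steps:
$B{\left(y,Z \right)} = 13 + y - Z$
$\left(2024 - 427\right) \left(1996 + B{\left(2,-36 \right)}\right) - 4354 = \left(2024 - 427\right) \left(1996 + \left(13 + 2 - -36\right)\right) - 4354 = 1597 \left(1996 + \left(13 + 2 + 36\right)\right) - 4354 = 1597 \left(1996 + 51\right) - 4354 = 1597 \cdot 2047 - 4354 = 3269059 - 4354 = 3264705$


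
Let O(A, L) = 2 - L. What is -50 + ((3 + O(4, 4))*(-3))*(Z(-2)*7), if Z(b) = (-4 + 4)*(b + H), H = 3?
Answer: -50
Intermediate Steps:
Z(b) = 0 (Z(b) = (-4 + 4)*(b + 3) = 0*(3 + b) = 0)
-50 + ((3 + O(4, 4))*(-3))*(Z(-2)*7) = -50 + ((3 + (2 - 1*4))*(-3))*(0*7) = -50 + ((3 + (2 - 4))*(-3))*0 = -50 + ((3 - 2)*(-3))*0 = -50 + (1*(-3))*0 = -50 - 3*0 = -50 + 0 = -50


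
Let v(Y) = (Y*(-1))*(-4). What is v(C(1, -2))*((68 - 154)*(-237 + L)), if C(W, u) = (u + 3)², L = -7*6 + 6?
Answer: 93912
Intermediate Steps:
L = -36 (L = -42 + 6 = -36)
C(W, u) = (3 + u)²
v(Y) = 4*Y (v(Y) = -Y*(-4) = 4*Y)
v(C(1, -2))*((68 - 154)*(-237 + L)) = (4*(3 - 2)²)*((68 - 154)*(-237 - 36)) = (4*1²)*(-86*(-273)) = (4*1)*23478 = 4*23478 = 93912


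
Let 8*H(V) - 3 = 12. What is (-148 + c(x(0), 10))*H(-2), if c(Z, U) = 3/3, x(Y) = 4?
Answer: -2205/8 ≈ -275.63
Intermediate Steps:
H(V) = 15/8 (H(V) = 3/8 + (⅛)*12 = 3/8 + 3/2 = 15/8)
c(Z, U) = 1 (c(Z, U) = 3*(⅓) = 1)
(-148 + c(x(0), 10))*H(-2) = (-148 + 1)*(15/8) = -147*15/8 = -2205/8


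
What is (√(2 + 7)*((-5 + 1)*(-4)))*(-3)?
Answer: -144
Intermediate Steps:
(√(2 + 7)*((-5 + 1)*(-4)))*(-3) = (√9*(-4*(-4)))*(-3) = (3*16)*(-3) = 48*(-3) = -144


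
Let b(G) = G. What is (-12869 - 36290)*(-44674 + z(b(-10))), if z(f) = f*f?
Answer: 2191213266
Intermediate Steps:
z(f) = f²
(-12869 - 36290)*(-44674 + z(b(-10))) = (-12869 - 36290)*(-44674 + (-10)²) = -49159*(-44674 + 100) = -49159*(-44574) = 2191213266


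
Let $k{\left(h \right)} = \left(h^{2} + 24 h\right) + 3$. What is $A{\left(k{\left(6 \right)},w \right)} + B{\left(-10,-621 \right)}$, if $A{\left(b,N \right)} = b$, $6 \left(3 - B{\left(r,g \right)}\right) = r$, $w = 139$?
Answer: $\frac{563}{3} \approx 187.67$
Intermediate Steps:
$B{\left(r,g \right)} = 3 - \frac{r}{6}$
$k{\left(h \right)} = 3 + h^{2} + 24 h$
$A{\left(k{\left(6 \right)},w \right)} + B{\left(-10,-621 \right)} = \left(3 + 6^{2} + 24 \cdot 6\right) + \left(3 - - \frac{5}{3}\right) = \left(3 + 36 + 144\right) + \left(3 + \frac{5}{3}\right) = 183 + \frac{14}{3} = \frac{563}{3}$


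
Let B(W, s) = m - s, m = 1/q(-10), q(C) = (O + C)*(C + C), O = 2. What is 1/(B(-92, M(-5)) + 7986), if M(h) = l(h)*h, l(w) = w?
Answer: 160/1273761 ≈ 0.00012561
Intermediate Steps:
q(C) = 2*C*(2 + C) (q(C) = (2 + C)*(C + C) = (2 + C)*(2*C) = 2*C*(2 + C))
m = 1/160 (m = 1/(2*(-10)*(2 - 10)) = 1/(2*(-10)*(-8)) = 1/160 ≈ 0.0062500)
M(h) = h**2 (M(h) = h*h = h**2)
B(W, s) = 1/160 - s
1/(B(-92, M(-5)) + 7986) = 1/((1/160 - 1*(-5)**2) + 7986) = 1/((1/160 - 1*25) + 7986) = 1/((1/160 - 25) + 7986) = 1/(-3999/160 + 7986) = 1/(1273761/160) = 160/1273761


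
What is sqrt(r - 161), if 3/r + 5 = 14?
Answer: I*sqrt(1446)/3 ≈ 12.675*I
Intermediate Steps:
r = 1/3 (r = 3/(-5 + 14) = 3/9 = 3*(1/9) = 1/3 ≈ 0.33333)
sqrt(r - 161) = sqrt(1/3 - 161) = sqrt(-482/3) = I*sqrt(1446)/3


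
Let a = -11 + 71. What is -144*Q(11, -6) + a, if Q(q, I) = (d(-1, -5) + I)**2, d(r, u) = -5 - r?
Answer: -14340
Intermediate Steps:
a = 60
Q(q, I) = (-4 + I)**2 (Q(q, I) = ((-5 - 1*(-1)) + I)**2 = ((-5 + 1) + I)**2 = (-4 + I)**2)
-144*Q(11, -6) + a = -144*(-4 - 6)**2 + 60 = -144*(-10)**2 + 60 = -144*100 + 60 = -14400 + 60 = -14340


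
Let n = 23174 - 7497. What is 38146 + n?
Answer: 53823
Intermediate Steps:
n = 15677
38146 + n = 38146 + 15677 = 53823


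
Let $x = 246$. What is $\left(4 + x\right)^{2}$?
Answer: $62500$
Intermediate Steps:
$\left(4 + x\right)^{2} = \left(4 + 246\right)^{2} = 250^{2} = 62500$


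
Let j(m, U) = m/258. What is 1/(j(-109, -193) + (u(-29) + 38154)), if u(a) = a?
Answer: 258/9836141 ≈ 2.6230e-5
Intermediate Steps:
j(m, U) = m/258 (j(m, U) = m*(1/258) = m/258)
1/(j(-109, -193) + (u(-29) + 38154)) = 1/((1/258)*(-109) + (-29 + 38154)) = 1/(-109/258 + 38125) = 1/(9836141/258) = 258/9836141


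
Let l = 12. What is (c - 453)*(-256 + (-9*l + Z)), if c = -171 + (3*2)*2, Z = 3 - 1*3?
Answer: 222768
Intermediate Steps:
Z = 0 (Z = 3 - 3 = 0)
c = -159 (c = -171 + 6*2 = -171 + 12 = -159)
(c - 453)*(-256 + (-9*l + Z)) = (-159 - 453)*(-256 + (-9*12 + 0)) = -612*(-256 + (-108 + 0)) = -612*(-256 - 108) = -612*(-364) = 222768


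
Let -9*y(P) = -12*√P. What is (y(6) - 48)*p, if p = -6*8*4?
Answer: 9216 - 256*√6 ≈ 8588.9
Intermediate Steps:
p = -192 (p = -48*4 = -192)
y(P) = 4*√P/3 (y(P) = -(-4)*√P/3 = 4*√P/3)
(y(6) - 48)*p = (4*√6/3 - 48)*(-192) = (-48 + 4*√6/3)*(-192) = 9216 - 256*√6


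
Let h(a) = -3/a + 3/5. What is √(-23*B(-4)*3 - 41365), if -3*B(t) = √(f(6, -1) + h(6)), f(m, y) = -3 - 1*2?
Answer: √(-4136500 + 1610*I*√10)/10 ≈ 0.12516 + 203.38*I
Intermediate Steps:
f(m, y) = -5 (f(m, y) = -3 - 2 = -5)
h(a) = ⅗ - 3/a (h(a) = -3/a + 3*(⅕) = -3/a + ⅗ = ⅗ - 3/a)
B(t) = -7*I*√10/30 (B(t) = -√(-5 + (⅗ - 3/6))/3 = -√(-5 + (⅗ - 3*⅙))/3 = -√(-5 + (⅗ - ½))/3 = -√(-5 + ⅒)/3 = -7*I*√10/30)
√(-23*B(-4)*3 - 41365) = √(-(-161)*I*√10/30*3 - 41365) = √((161*I*√10/30)*3 - 41365) = √(161*I*√10/10 - 41365) = √(-41365 + 161*I*√10/10)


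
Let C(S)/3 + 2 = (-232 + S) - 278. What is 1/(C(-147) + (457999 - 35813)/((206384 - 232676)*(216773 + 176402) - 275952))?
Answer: -5168816526/10218750482995 ≈ -0.00050582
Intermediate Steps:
C(S) = -1536 + 3*S (C(S) = -6 + 3*((-232 + S) - 278) = -6 + 3*(-510 + S) = -6 + (-1530 + 3*S) = -1536 + 3*S)
1/(C(-147) + (457999 - 35813)/((206384 - 232676)*(216773 + 176402) - 275952)) = 1/((-1536 + 3*(-147)) + (457999 - 35813)/((206384 - 232676)*(216773 + 176402) - 275952)) = 1/((-1536 - 441) + 422186/(-26292*393175 - 275952)) = 1/(-1977 + 422186/(-10337357100 - 275952)) = 1/(-1977 + 422186/(-10337633052)) = 1/(-1977 + 422186*(-1/10337633052)) = 1/(-1977 - 211093/5168816526) = 1/(-10218750482995/5168816526) = -5168816526/10218750482995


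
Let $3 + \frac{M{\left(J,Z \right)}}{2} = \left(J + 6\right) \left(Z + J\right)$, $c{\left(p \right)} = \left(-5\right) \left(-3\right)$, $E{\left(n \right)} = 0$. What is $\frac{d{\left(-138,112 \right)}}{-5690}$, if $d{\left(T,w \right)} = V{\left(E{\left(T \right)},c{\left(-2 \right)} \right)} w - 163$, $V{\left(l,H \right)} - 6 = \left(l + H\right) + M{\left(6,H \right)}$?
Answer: $- \frac{11593}{1138} \approx -10.187$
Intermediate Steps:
$c{\left(p \right)} = 15$
$M{\left(J,Z \right)} = -6 + 2 \left(6 + J\right) \left(J + Z\right)$ ($M{\left(J,Z \right)} = -6 + 2 \left(J + 6\right) \left(Z + J\right) = -6 + 2 \left(6 + J\right) \left(J + Z\right)$)
$V{\left(l,H \right)} = 144 + l + 25 H$ ($V{\left(l,H \right)} = 6 + \left(\left(l + H\right) + \left(-6 + 2 \cdot 6^{2} + 12 \cdot 6 + 12 H + 2 \cdot 6 H\right)\right) = 6 + \left(\left(H + l\right) + \left(-6 + 2 \cdot 36 + 72 + 12 H + 12 H\right)\right) = 6 + \left(\left(H + l\right) + \left(-6 + 72 + 72 + 12 H + 12 H\right)\right) = 6 + \left(\left(H + l\right) + \left(138 + 24 H\right)\right) = 6 + \left(138 + l + 25 H\right) = 144 + l + 25 H$)
$d{\left(T,w \right)} = -163 + 519 w$ ($d{\left(T,w \right)} = \left(144 + 0 + 25 \cdot 15\right) w - 163 = \left(144 + 0 + 375\right) w - 163 = 519 w - 163 = -163 + 519 w$)
$\frac{d{\left(-138,112 \right)}}{-5690} = \frac{-163 + 519 \cdot 112}{-5690} = \left(-163 + 58128\right) \left(- \frac{1}{5690}\right) = 57965 \left(- \frac{1}{5690}\right) = - \frac{11593}{1138}$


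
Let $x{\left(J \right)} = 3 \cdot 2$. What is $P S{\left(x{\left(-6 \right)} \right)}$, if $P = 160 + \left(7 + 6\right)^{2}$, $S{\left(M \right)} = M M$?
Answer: $11844$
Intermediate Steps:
$x{\left(J \right)} = 6$
$S{\left(M \right)} = M^{2}$
$P = 329$ ($P = 160 + 13^{2} = 160 + 169 = 329$)
$P S{\left(x{\left(-6 \right)} \right)} = 329 \cdot 6^{2} = 329 \cdot 36 = 11844$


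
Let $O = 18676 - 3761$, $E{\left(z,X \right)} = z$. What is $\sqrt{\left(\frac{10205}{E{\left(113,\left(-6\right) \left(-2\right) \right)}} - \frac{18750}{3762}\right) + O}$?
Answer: $\frac{5 \sqrt{3011983916073}}{70851} \approx 122.48$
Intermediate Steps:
$O = 14915$
$\sqrt{\left(\frac{10205}{E{\left(113,\left(-6\right) \left(-2\right) \right)}} - \frac{18750}{3762}\right) + O} = \sqrt{\left(\frac{10205}{113} - \frac{18750}{3762}\right) + 14915} = \sqrt{\left(10205 \cdot \frac{1}{113} - \frac{3125}{627}\right) + 14915} = \sqrt{\left(\frac{10205}{113} - \frac{3125}{627}\right) + 14915} = \sqrt{\frac{6045410}{70851} + 14915} = \sqrt{\frac{1062788075}{70851}} = \frac{5 \sqrt{3011983916073}}{70851}$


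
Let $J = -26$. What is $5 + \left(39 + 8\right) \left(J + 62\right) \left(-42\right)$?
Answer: $-71059$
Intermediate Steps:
$5 + \left(39 + 8\right) \left(J + 62\right) \left(-42\right) = 5 + \left(39 + 8\right) \left(-26 + 62\right) \left(-42\right) = 5 + 47 \cdot 36 \left(-42\right) = 5 + 1692 \left(-42\right) = 5 - 71064 = -71059$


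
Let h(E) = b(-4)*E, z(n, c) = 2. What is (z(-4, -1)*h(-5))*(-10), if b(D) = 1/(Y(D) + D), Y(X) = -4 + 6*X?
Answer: -25/8 ≈ -3.1250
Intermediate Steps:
b(D) = 1/(-4 + 7*D) (b(D) = 1/((-4 + 6*D) + D) = 1/(-4 + 7*D))
h(E) = -E/32 (h(E) = E/(-4 + 7*(-4)) = E/(-4 - 28) = E/(-32) = -E/32)
(z(-4, -1)*h(-5))*(-10) = (2*(-1/32*(-5)))*(-10) = (2*(5/32))*(-10) = (5/16)*(-10) = -25/8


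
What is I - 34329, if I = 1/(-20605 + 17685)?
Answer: -100240681/2920 ≈ -34329.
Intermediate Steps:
I = -1/2920 (I = 1/(-2920) = -1/2920 ≈ -0.00034247)
I - 34329 = -1/2920 - 34329 = -100240681/2920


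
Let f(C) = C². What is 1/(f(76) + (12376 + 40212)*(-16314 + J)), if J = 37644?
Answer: 1/1121707816 ≈ 8.9150e-10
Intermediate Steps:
1/(f(76) + (12376 + 40212)*(-16314 + J)) = 1/(76² + (12376 + 40212)*(-16314 + 37644)) = 1/(5776 + 52588*21330) = 1/(5776 + 1121702040) = 1/1121707816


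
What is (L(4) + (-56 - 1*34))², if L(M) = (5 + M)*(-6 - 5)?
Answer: 35721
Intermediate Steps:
L(M) = -55 - 11*M (L(M) = (5 + M)*(-11) = -55 - 11*M)
(L(4) + (-56 - 1*34))² = ((-55 - 11*4) + (-56 - 1*34))² = ((-55 - 44) + (-56 - 34))² = (-99 - 90)² = (-189)² = 35721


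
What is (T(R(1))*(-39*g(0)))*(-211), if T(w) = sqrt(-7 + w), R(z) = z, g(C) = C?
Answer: 0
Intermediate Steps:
(T(R(1))*(-39*g(0)))*(-211) = (sqrt(-7 + 1)*(-39*0))*(-211) = (sqrt(-6)*0)*(-211) = ((I*sqrt(6))*0)*(-211) = 0*(-211) = 0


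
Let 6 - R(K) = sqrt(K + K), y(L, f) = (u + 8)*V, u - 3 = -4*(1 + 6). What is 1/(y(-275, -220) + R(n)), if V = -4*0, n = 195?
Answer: -1/59 - sqrt(390)/354 ≈ -0.072736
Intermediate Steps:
u = -25 (u = 3 - 4*(1 + 6) = 3 - 4*7 = 3 - 28 = -25)
V = 0
y(L, f) = 0 (y(L, f) = (-25 + 8)*0 = -17*0 = 0)
R(K) = 6 - sqrt(2)*sqrt(K) (R(K) = 6 - sqrt(K + K) = 6 - sqrt(2*K) = 6 - sqrt(2)*sqrt(K))
1/(y(-275, -220) + R(n)) = 1/(0 + (6 - sqrt(2)*sqrt(195))) = 1/(0 + (6 - sqrt(390))) = 1/(6 - sqrt(390))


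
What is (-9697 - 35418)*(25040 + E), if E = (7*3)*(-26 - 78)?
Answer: -1031148440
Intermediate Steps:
E = -2184 (E = 21*(-104) = -2184)
(-9697 - 35418)*(25040 + E) = (-9697 - 35418)*(25040 - 2184) = -45115*22856 = -1031148440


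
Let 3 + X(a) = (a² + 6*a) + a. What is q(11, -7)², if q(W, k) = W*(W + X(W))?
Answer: 5134756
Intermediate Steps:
X(a) = -3 + a² + 7*a (X(a) = -3 + ((a² + 6*a) + a) = -3 + (a² + 7*a) = -3 + a² + 7*a)
q(W, k) = W*(-3 + W² + 8*W) (q(W, k) = W*(W + (-3 + W² + 7*W)) = W*(-3 + W² + 8*W))
q(11, -7)² = (11*(-3 + 11² + 8*11))² = (11*(-3 + 121 + 88))² = (11*206)² = 2266² = 5134756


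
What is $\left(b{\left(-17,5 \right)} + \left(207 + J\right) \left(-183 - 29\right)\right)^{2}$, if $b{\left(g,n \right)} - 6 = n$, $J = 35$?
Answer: $2630971849$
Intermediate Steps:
$b{\left(g,n \right)} = 6 + n$
$\left(b{\left(-17,5 \right)} + \left(207 + J\right) \left(-183 - 29\right)\right)^{2} = \left(\left(6 + 5\right) + \left(207 + 35\right) \left(-183 - 29\right)\right)^{2} = \left(11 + 242 \left(-212\right)\right)^{2} = \left(11 - 51304\right)^{2} = \left(-51293\right)^{2} = 2630971849$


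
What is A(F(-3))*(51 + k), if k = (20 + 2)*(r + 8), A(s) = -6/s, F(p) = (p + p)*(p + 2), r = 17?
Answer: -601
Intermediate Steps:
F(p) = 2*p*(2 + p) (F(p) = (2*p)*(2 + p) = 2*p*(2 + p))
k = 550 (k = (20 + 2)*(17 + 8) = 22*25 = 550)
A(F(-3))*(51 + k) = (-6*(-1/(6*(2 - 3))))*(51 + 550) = -6/(2*(-3)*(-1))*601 = -6/6*601 = -6*⅙*601 = -1*601 = -601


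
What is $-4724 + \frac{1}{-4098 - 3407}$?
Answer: $- \frac{35453621}{7505} \approx -4724.0$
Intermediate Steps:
$-4724 + \frac{1}{-4098 - 3407} = -4724 + \frac{1}{-7505} = -4724 - \frac{1}{7505} = - \frac{35453621}{7505}$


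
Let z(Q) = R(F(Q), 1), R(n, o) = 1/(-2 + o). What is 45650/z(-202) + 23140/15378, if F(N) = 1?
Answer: -350991280/7689 ≈ -45649.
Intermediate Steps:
z(Q) = -1 (z(Q) = 1/(-2 + 1) = 1/(-1) = -1)
45650/z(-202) + 23140/15378 = 45650/(-1) + 23140/15378 = 45650*(-1) + 23140*(1/15378) = -45650 + 11570/7689 = -350991280/7689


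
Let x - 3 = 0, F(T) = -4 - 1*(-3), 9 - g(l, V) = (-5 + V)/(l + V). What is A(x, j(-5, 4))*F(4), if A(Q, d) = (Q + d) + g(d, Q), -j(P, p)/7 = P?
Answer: -894/19 ≈ -47.053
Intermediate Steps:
j(P, p) = -7*P
g(l, V) = 9 - (-5 + V)/(V + l) (g(l, V) = 9 - (-5 + V)/(l + V) = 9 - (-5 + V)/(V + l))
F(T) = -1 (F(T) = -4 + 3 = -1)
x = 3 (x = 3 + 0 = 3)
A(Q, d) = Q + d + (5 + 8*Q + 9*d)/(Q + d) (A(Q, d) = (Q + d) + (5 + 8*Q + 9*d)/(Q + d) = Q + d + (5 + 8*Q + 9*d)/(Q + d))
A(x, j(-5, 4))*F(4) = ((5 + (3 - 7*(-5))**2 + 8*3 + 9*(-7*(-5)))/(3 - 7*(-5)))*(-1) = ((5 + (3 + 35)**2 + 24 + 9*35)/(3 + 35))*(-1) = ((5 + 38**2 + 24 + 315)/38)*(-1) = ((5 + 1444 + 24 + 315)/38)*(-1) = ((1/38)*1788)*(-1) = (894/19)*(-1) = -894/19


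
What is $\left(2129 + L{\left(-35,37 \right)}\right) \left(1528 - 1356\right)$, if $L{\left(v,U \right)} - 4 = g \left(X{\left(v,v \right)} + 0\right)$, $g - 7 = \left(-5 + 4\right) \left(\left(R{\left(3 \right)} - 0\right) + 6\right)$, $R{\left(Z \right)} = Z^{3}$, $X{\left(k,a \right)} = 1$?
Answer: $362404$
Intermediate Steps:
$g = -26$ ($g = 7 + \left(-5 + 4\right) \left(\left(3^{3} - 0\right) + 6\right) = 7 - \left(\left(27 + 0\right) + 6\right) = 7 - \left(27 + 6\right) = 7 - 33 = -26$)
$L{\left(v,U \right)} = -22$ ($L{\left(v,U \right)} = 4 - 26 \left(1 + 0\right) = 4 - 26 = -22$)
$\left(2129 + L{\left(-35,37 \right)}\right) \left(1528 - 1356\right) = \left(2129 - 22\right) \left(1528 - 1356\right) = 2107 \cdot 172 = 362404$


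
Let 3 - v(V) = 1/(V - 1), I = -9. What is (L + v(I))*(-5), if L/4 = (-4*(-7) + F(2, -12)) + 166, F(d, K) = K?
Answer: -7311/2 ≈ -3655.5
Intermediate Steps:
v(V) = 3 - 1/(-1 + V) (v(V) = 3 - 1/(V - 1) = 3 - 1/(-1 + V))
L = 728 (L = 4*((-4*(-7) - 12) + 166) = 4*((28 - 12) + 166) = 4*(16 + 166) = 4*182 = 728)
(L + v(I))*(-5) = (728 + (-4 + 3*(-9))/(-1 - 9))*(-5) = (728 + (-4 - 27)/(-10))*(-5) = (728 - ⅒*(-31))*(-5) = (728 + 31/10)*(-5) = (7311/10)*(-5) = -7311/2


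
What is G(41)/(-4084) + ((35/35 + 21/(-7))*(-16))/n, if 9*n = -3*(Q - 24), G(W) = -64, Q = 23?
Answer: 98032/1021 ≈ 96.016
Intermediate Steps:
n = ⅓ (n = (-3*(23 - 24))/9 = (-3*(-1))/9 = (⅑)*3 = ⅓ ≈ 0.33333)
G(41)/(-4084) + ((35/35 + 21/(-7))*(-16))/n = -64/(-4084) + ((35/35 + 21/(-7))*(-16))/(⅓) = -64*(-1/4084) + ((35*(1/35) + 21*(-⅐))*(-16))*3 = 16/1021 + ((1 - 3)*(-16))*3 = 16/1021 - 2*(-16)*3 = 16/1021 + 32*3 = 16/1021 + 96 = 98032/1021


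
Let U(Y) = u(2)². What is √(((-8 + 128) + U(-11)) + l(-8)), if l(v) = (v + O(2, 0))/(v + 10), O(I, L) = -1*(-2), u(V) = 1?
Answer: √118 ≈ 10.863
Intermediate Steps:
O(I, L) = 2
U(Y) = 1 (U(Y) = 1² = 1)
l(v) = (2 + v)/(10 + v) (l(v) = (v + 2)/(v + 10) = (2 + v)/(10 + v))
√(((-8 + 128) + U(-11)) + l(-8)) = √(((-8 + 128) + 1) + (2 - 8)/(10 - 8)) = √((120 + 1) - 6/2) = √(121 + (½)*(-6)) = √(121 - 3) = √118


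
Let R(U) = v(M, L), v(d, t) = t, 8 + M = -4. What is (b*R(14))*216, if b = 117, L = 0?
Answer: 0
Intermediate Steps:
M = -12 (M = -8 - 4 = -12)
R(U) = 0
(b*R(14))*216 = (117*0)*216 = 0*216 = 0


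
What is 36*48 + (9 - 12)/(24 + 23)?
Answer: 81213/47 ≈ 1727.9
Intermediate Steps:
36*48 + (9 - 12)/(24 + 23) = 1728 - 3/47 = 81213/47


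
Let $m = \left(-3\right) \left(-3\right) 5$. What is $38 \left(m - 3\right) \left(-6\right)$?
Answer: $-9576$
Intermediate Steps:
$m = 45$ ($m = 9 \cdot 5 = 45$)
$38 \left(m - 3\right) \left(-6\right) = 38 \left(45 - 3\right) \left(-6\right) = 38 \cdot 42 \left(-6\right) = 1596 \left(-6\right) = -9576$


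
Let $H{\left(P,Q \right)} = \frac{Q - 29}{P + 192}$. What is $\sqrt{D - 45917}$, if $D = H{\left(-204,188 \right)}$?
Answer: $\frac{i \sqrt{183721}}{2} \approx 214.31 i$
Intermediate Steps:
$H{\left(P,Q \right)} = \frac{-29 + Q}{192 + P}$
$D = - \frac{53}{4}$ ($D = \frac{-29 + 188}{192 - 204} = \frac{1}{-12} \cdot 159 = \left(- \frac{1}{12}\right) 159 = - \frac{53}{4} \approx -13.25$)
$\sqrt{D - 45917} = \sqrt{- \frac{53}{4} - 45917} = \sqrt{- \frac{183721}{4}} = \frac{i \sqrt{183721}}{2}$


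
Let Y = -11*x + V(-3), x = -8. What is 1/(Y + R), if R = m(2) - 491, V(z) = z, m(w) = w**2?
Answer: -1/402 ≈ -0.0024876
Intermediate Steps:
R = -487 (R = 2**2 - 491 = 4 - 491 = -487)
Y = 85 (Y = -11*(-8) - 3 = 88 - 3 = 85)
1/(Y + R) = 1/(85 - 487) = 1/(-402) = -1/402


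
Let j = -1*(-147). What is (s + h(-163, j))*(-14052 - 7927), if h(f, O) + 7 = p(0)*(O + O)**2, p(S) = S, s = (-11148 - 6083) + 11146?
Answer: 133896068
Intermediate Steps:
s = -6085 (s = -17231 + 11146 = -6085)
j = 147
h(f, O) = -7 (h(f, O) = -7 + 0*(O + O)**2 = -7 + 0*(2*O)**2 = -7 + 0*(4*O**2) = -7 + 0 = -7)
(s + h(-163, j))*(-14052 - 7927) = (-6085 - 7)*(-14052 - 7927) = -6092*(-21979) = 133896068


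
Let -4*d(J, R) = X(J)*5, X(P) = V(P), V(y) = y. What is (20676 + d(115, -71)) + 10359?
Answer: 123565/4 ≈ 30891.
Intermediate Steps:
X(P) = P
d(J, R) = -5*J/4 (d(J, R) = -J*5/4 = -5*J/4)
(20676 + d(115, -71)) + 10359 = (20676 - 5/4*115) + 10359 = (20676 - 575/4) + 10359 = 82129/4 + 10359 = 123565/4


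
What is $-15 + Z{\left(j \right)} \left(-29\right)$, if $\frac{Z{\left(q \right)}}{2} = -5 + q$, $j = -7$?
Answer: $681$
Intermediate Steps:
$Z{\left(q \right)} = -10 + 2 q$ ($Z{\left(q \right)} = 2 \left(-5 + q\right) = -10 + 2 q$)
$-15 + Z{\left(j \right)} \left(-29\right) = -15 + \left(-10 + 2 \left(-7\right)\right) \left(-29\right) = -15 + \left(-10 - 14\right) \left(-29\right) = -15 - -696 = -15 + 696 = 681$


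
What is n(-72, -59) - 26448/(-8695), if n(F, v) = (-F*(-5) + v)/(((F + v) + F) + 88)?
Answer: 267389/39997 ≈ 6.6852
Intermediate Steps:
n(F, v) = (v + 5*F)/(88 + v + 2*F) (n(F, v) = (5*F + v)/((v + 2*F) + 88) = (v + 5*F)/(88 + v + 2*F))
n(-72, -59) - 26448/(-8695) = (-59 + 5*(-72))/(88 - 59 + 2*(-72)) - 26448/(-8695) = (-59 - 360)/(88 - 59 - 144) - 26448*(-1)/8695 = -419/(-115) - 1*(-26448/8695) = -1/115*(-419) + 26448/8695 = 419/115 + 26448/8695 = 267389/39997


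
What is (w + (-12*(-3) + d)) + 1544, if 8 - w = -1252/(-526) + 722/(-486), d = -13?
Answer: 100599500/63909 ≈ 1574.1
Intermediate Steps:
w = 454097/63909 (w = 8 - (-1252/(-526) + 722/(-486)) = 8 - (-1252*(-1/526) + 722*(-1/486)) = 8 - (626/263 - 361/243) = 8 - 1*57175/63909 = 8 - 57175/63909 = 454097/63909 ≈ 7.1054)
(w + (-12*(-3) + d)) + 1544 = (454097/63909 + (-12*(-3) - 13)) + 1544 = (454097/63909 + (36 - 13)) + 1544 = (454097/63909 + 23) + 1544 = 1924004/63909 + 1544 = 100599500/63909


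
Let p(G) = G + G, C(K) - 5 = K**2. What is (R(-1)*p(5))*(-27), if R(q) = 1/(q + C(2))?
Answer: -135/4 ≈ -33.750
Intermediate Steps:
C(K) = 5 + K**2
p(G) = 2*G
R(q) = 1/(9 + q) (R(q) = 1/(q + (5 + 2**2)) = 1/(q + (5 + 4)) = 1/(q + 9) = 1/(9 + q))
(R(-1)*p(5))*(-27) = ((2*5)/(9 - 1))*(-27) = (10/8)*(-27) = ((1/8)*10)*(-27) = (5/4)*(-27) = -135/4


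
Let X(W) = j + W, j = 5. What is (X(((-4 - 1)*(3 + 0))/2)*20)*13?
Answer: -650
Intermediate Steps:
X(W) = 5 + W
(X(((-4 - 1)*(3 + 0))/2)*20)*13 = ((5 + ((-4 - 1)*(3 + 0))/2)*20)*13 = ((5 - 5*3*(1/2))*20)*13 = ((5 - 15*1/2)*20)*13 = ((5 - 15/2)*20)*13 = -5/2*20*13 = -50*13 = -650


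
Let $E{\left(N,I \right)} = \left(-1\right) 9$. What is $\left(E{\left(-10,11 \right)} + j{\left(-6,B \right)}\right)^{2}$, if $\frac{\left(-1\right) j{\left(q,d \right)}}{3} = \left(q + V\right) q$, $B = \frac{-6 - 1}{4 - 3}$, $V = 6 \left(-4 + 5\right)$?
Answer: $81$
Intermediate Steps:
$V = 6$ ($V = 6 \cdot 1 = 6$)
$B = -7$ ($B = - \frac{7}{1} = \left(-7\right) 1 = -7$)
$E{\left(N,I \right)} = -9$
$j{\left(q,d \right)} = - 3 q \left(6 + q\right)$ ($j{\left(q,d \right)} = - 3 \left(q + 6\right) q = - 3 \left(6 + q\right) q = - 3 q \left(6 + q\right)$)
$\left(E{\left(-10,11 \right)} + j{\left(-6,B \right)}\right)^{2} = \left(-9 - - 18 \left(6 - 6\right)\right)^{2} = \left(-9 - \left(-18\right) 0\right)^{2} = \left(-9 + 0\right)^{2} = \left(-9\right)^{2} = 81$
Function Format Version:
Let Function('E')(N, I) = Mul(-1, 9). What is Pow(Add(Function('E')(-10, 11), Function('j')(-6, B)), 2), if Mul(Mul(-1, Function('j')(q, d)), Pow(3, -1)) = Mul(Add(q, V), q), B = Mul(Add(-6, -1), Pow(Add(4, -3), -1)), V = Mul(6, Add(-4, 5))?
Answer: 81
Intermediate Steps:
V = 6 (V = Mul(6, 1) = 6)
B = -7 (B = Mul(-7, Pow(1, -1)) = Mul(-7, 1) = -7)
Function('E')(N, I) = -9
Function('j')(q, d) = Mul(-3, q, Add(6, q)) (Function('j')(q, d) = Mul(-3, Mul(Add(q, 6), q)) = Mul(-3, Mul(Add(6, q), q)) = Mul(-3, Mul(q, Add(6, q))) = Mul(-3, q, Add(6, q)))
Pow(Add(Function('E')(-10, 11), Function('j')(-6, B)), 2) = Pow(Add(-9, Mul(-3, -6, Add(6, -6))), 2) = Pow(Add(-9, Mul(-3, -6, 0)), 2) = Pow(Add(-9, 0), 2) = Pow(-9, 2) = 81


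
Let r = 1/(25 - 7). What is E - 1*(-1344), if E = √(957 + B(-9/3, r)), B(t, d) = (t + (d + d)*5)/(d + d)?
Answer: 1344 + √935 ≈ 1374.6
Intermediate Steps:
r = 1/18 ≈ 0.055556
B(t, d) = (t + 10*d)/(2*d) (B(t, d) = (t + (2*d)*5)/((2*d)) = (t + 10*d)*(1/(2*d)) = (t + 10*d)/(2*d))
E = √935 (E = √(957 + (5 + (-9/3)/(2*(1/18)))) = √(957 + (5 + (½)*(-9*⅓)*18)) = √(957 + (5 + (½)*(-3)*18)) = √(957 + (5 - 27)) = √(957 - 22) = √935 ≈ 30.578)
E - 1*(-1344) = √935 - 1*(-1344) = √935 + 1344 = 1344 + √935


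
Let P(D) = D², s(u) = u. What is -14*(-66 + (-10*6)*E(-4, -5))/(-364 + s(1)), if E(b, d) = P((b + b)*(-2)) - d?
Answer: -73388/121 ≈ -606.51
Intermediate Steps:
E(b, d) = -d + 16*b² (E(b, d) = ((b + b)*(-2))² - d = ((2*b)*(-2))² - d = (-4*b)² - d = 16*b² - d = -d + 16*b²)
-14*(-66 + (-10*6)*E(-4, -5))/(-364 + s(1)) = -14*(-66 + (-10*6)*(-1*(-5) + 16*(-4)²))/(-364 + 1) = -14*(-66 - 60*(5 + 16*16))/(-363) = -14*(-66 - 60*(5 + 256))*(-1)/363 = -14*(-66 - 60*261)*(-1)/363 = -14*(-66 - 15660)*(-1)/363 = -(-220164)*(-1)/363 = -14*5242/121 = -73388/121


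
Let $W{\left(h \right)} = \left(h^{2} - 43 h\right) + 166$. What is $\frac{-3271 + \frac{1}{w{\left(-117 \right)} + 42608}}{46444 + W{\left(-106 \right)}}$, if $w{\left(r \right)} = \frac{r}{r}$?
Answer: $- \frac{69687019}{1329486018} \approx -0.052417$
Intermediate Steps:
$w{\left(r \right)} = 1$
$W{\left(h \right)} = 166 + h^{2} - 43 h$
$\frac{-3271 + \frac{1}{w{\left(-117 \right)} + 42608}}{46444 + W{\left(-106 \right)}} = \frac{-3271 + \frac{1}{1 + 42608}}{46444 + \left(166 + \left(-106\right)^{2} - -4558\right)} = \frac{-3271 + \frac{1}{42609}}{46444 + \left(166 + 11236 + 4558\right)} = \frac{-3271 + \frac{1}{42609}}{46444 + 15960} = - \frac{139374038}{42609 \cdot 62404} = \left(- \frac{139374038}{42609}\right) \frac{1}{62404} = - \frac{69687019}{1329486018}$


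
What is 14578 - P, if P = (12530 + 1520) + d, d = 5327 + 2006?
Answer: -6805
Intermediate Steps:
d = 7333
P = 21383 (P = (12530 + 1520) + 7333 = 14050 + 7333 = 21383)
14578 - P = 14578 - 1*21383 = 14578 - 21383 = -6805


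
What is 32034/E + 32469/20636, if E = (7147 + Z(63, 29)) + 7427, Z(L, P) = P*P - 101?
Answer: 30481155/8316308 ≈ 3.6652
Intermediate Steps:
Z(L, P) = -101 + P² (Z(L, P) = P² - 101 = -101 + P²)
E = 15314 (E = (7147 + (-101 + 29²)) + 7427 = (7147 + (-101 + 841)) + 7427 = (7147 + 740) + 7427 = 7887 + 7427 = 15314)
32034/E + 32469/20636 = 32034/15314 + 32469/20636 = 32034*(1/15314) + 32469*(1/20636) = 843/403 + 32469/20636 = 30481155/8316308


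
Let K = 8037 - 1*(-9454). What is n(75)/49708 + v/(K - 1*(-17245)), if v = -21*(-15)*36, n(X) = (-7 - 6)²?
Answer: 8899361/26979017 ≈ 0.32986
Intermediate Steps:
K = 17491 (K = 8037 + 9454 = 17491)
n(X) = 169 (n(X) = (-13)² = 169)
v = 11340 (v = 315*36 = 11340)
n(75)/49708 + v/(K - 1*(-17245)) = 169/49708 + 11340/(17491 - 1*(-17245)) = 169*(1/49708) + 11340/(17491 + 17245) = 169/49708 + 11340/34736 = 169/49708 + 11340*(1/34736) = 169/49708 + 2835/8684 = 8899361/26979017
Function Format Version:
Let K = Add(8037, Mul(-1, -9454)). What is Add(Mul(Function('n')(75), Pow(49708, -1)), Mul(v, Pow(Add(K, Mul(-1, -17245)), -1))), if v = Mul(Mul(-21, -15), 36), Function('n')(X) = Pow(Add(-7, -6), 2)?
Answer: Rational(8899361, 26979017) ≈ 0.32986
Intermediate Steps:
K = 17491 (K = Add(8037, 9454) = 17491)
Function('n')(X) = 169 (Function('n')(X) = Pow(-13, 2) = 169)
v = 11340 (v = Mul(315, 36) = 11340)
Add(Mul(Function('n')(75), Pow(49708, -1)), Mul(v, Pow(Add(K, Mul(-1, -17245)), -1))) = Add(Mul(169, Pow(49708, -1)), Mul(11340, Pow(Add(17491, Mul(-1, -17245)), -1))) = Add(Mul(169, Rational(1, 49708)), Mul(11340, Pow(Add(17491, 17245), -1))) = Add(Rational(169, 49708), Mul(11340, Pow(34736, -1))) = Add(Rational(169, 49708), Mul(11340, Rational(1, 34736))) = Add(Rational(169, 49708), Rational(2835, 8684)) = Rational(8899361, 26979017)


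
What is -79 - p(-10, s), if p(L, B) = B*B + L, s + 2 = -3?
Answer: -94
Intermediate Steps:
s = -5 (s = -2 - 3 = -5)
p(L, B) = L + B**2 (p(L, B) = B**2 + L = L + B**2)
-79 - p(-10, s) = -79 - (-10 + (-5)**2) = -79 - (-10 + 25) = -79 - 1*15 = -79 - 15 = -94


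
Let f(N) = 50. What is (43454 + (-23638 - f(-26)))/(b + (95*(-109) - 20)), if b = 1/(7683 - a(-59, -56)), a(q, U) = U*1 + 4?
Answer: -76445005/40125312 ≈ -1.9052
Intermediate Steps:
a(q, U) = 4 + U (a(q, U) = U + 4 = 4 + U)
b = 1/7735 (b = 1/(7683 - (4 - 56)) = 1/(7683 - 1*(-52)) = 1/(7683 + 52) = 1/7735 ≈ 0.00012928)
(43454 + (-23638 - f(-26)))/(b + (95*(-109) - 20)) = (43454 + (-23638 - 1*50))/(1/7735 + (95*(-109) - 20)) = (43454 + (-23638 - 50))/(1/7735 + (-10355 - 20)) = (43454 - 23688)/(1/7735 - 10375) = 19766/(-80250624/7735) = 19766*(-7735/80250624) = -76445005/40125312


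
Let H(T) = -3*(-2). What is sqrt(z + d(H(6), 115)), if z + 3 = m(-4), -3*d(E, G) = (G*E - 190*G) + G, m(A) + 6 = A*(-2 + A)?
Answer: sqrt(7030) ≈ 83.845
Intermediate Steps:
m(A) = -6 + A*(-2 + A)
H(T) = 6
d(E, G) = 63*G - E*G/3 (d(E, G) = -((G*E - 190*G) + G)/3 = -((E*G - 190*G) + G)/3 = -((-190*G + E*G) + G)/3 = -(-189*G + E*G)/3 = 63*G - E*G/3)
z = 15 (z = -3 + (-6 + (-4)**2 - 2*(-4)) = -3 + (-6 + 16 + 8) = -3 + 18 = 15)
sqrt(z + d(H(6), 115)) = sqrt(15 + (1/3)*115*(189 - 1*6)) = sqrt(15 + (1/3)*115*(189 - 6)) = sqrt(15 + (1/3)*115*183) = sqrt(15 + 7015) = sqrt(7030)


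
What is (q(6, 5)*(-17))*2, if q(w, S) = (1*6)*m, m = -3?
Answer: 612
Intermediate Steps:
q(w, S) = -18 (q(w, S) = (1*6)*(-3) = 6*(-3) = -18)
(q(6, 5)*(-17))*2 = -18*(-17)*2 = 306*2 = 612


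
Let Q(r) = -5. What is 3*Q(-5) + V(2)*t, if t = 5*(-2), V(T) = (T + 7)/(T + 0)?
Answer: -60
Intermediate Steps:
V(T) = (7 + T)/T
t = -10
3*Q(-5) + V(2)*t = 3*(-5) + ((7 + 2)/2)*(-10) = -15 + ((1/2)*9)*(-10) = -15 + (9/2)*(-10) = -15 - 45 = -60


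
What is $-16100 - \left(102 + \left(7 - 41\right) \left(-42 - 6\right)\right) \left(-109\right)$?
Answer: $172906$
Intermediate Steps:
$-16100 - \left(102 + \left(7 - 41\right) \left(-42 - 6\right)\right) \left(-109\right) = -16100 - \left(102 - -1632\right) \left(-109\right) = -16100 - \left(102 + 1632\right) \left(-109\right) = -16100 - 1734 \left(-109\right) = -16100 - -189006 = -16100 + 189006 = 172906$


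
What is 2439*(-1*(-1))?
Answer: 2439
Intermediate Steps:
2439*(-1*(-1)) = 2439*1 = 2439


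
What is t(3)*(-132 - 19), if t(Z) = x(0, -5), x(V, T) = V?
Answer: 0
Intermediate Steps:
t(Z) = 0
t(3)*(-132 - 19) = 0*(-132 - 19) = 0*(-151) = 0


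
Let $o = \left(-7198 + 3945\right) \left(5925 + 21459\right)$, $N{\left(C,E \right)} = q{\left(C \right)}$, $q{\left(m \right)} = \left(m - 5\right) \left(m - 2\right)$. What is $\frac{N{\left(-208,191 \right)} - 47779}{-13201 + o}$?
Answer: $\frac{3049}{89093353} \approx 3.4223 \cdot 10^{-5}$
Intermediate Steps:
$q{\left(m \right)} = \left(-5 + m\right) \left(-2 + m\right)$
$N{\left(C,E \right)} = 10 + C^{2} - 7 C$
$o = -89080152$ ($o = \left(-3253\right) 27384 = -89080152$)
$\frac{N{\left(-208,191 \right)} - 47779}{-13201 + o} = \frac{\left(10 + \left(-208\right)^{2} - -1456\right) - 47779}{-13201 - 89080152} = \frac{\left(10 + 43264 + 1456\right) - 47779}{-89093353} = \left(44730 - 47779\right) \left(- \frac{1}{89093353}\right) = \left(-3049\right) \left(- \frac{1}{89093353}\right) = \frac{3049}{89093353}$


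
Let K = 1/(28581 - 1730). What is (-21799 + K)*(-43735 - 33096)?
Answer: 44971101079788/26851 ≈ 1.6748e+9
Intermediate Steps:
K = 1/26851 ≈ 3.7243e-5
(-21799 + K)*(-43735 - 33096) = (-21799 + 1/26851)*(-43735 - 33096) = -585324948/26851*(-76831) = 44971101079788/26851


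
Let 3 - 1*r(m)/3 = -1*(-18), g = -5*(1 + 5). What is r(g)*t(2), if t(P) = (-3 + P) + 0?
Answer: 45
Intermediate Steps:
g = -30 (g = -5*6 = -30)
r(m) = -45 (r(m) = 9 - (-3)*(-18) = 9 - 3*18 = 9 - 54 = -45)
t(P) = -3 + P
r(g)*t(2) = -45*(-3 + 2) = -45*(-1) = 45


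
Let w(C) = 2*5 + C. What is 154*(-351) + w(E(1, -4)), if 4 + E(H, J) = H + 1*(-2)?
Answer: -54049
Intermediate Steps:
E(H, J) = -6 + H (E(H, J) = -4 + (H + 1*(-2)) = -4 + (H - 2) = -4 + (-2 + H) = -6 + H)
w(C) = 10 + C
154*(-351) + w(E(1, -4)) = 154*(-351) + (10 + (-6 + 1)) = -54054 + (10 - 5) = -54054 + 5 = -54049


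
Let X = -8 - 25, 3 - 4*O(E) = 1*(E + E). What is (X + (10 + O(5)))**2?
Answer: 9801/16 ≈ 612.56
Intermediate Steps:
O(E) = 3/4 - E/2 (O(E) = 3/4 - (E + E)/4 = 3/4 - 2*E/4 = 3/4 - E/2)
X = -33
(X + (10 + O(5)))**2 = (-33 + (10 + (3/4 - 1/2*5)))**2 = (-33 + (10 + (3/4 - 5/2)))**2 = (-33 + (10 - 7/4))**2 = (-33 + 33/4)**2 = (-99/4)**2 = 9801/16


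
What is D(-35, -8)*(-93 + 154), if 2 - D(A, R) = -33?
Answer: 2135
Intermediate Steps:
D(A, R) = 35 (D(A, R) = 2 - 1*(-33) = 2 + 33 = 35)
D(-35, -8)*(-93 + 154) = 35*(-93 + 154) = 35*61 = 2135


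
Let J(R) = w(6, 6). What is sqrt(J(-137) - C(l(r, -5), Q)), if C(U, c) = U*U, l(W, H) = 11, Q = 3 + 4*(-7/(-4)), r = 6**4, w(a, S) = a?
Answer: I*sqrt(115) ≈ 10.724*I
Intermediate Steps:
r = 1296
Q = 10 (Q = 3 + 4*(-7*(-1/4)) = 3 + 4*(7/4) = 3 + 7 = 10)
J(R) = 6
C(U, c) = U**2
sqrt(J(-137) - C(l(r, -5), Q)) = sqrt(6 - 1*11**2) = sqrt(6 - 1*121) = sqrt(6 - 121) = sqrt(-115) = I*sqrt(115)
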